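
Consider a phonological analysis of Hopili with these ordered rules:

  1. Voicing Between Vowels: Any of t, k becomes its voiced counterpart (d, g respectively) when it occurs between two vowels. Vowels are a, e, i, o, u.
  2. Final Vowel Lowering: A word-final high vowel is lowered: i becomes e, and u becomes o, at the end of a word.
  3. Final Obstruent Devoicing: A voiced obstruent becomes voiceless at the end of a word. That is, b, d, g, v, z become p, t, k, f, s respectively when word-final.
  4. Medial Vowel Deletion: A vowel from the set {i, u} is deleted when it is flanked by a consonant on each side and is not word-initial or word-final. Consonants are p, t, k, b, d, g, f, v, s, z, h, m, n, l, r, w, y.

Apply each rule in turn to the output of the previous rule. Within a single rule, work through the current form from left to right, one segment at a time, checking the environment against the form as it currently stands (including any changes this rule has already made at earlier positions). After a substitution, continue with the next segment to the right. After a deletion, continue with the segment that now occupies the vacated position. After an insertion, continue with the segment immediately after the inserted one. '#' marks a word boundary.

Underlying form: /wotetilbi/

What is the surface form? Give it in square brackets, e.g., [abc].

[wodedlbe]

1 Voicing Between Vowels: [wotetilbi] → [wodedilbi]
2 Final Vowel Lowering: [wodedilbi] → [wodedilbe]
3 Final Obstruent Devoicing: no change — [wodedilbe]
4 Medial Vowel Deletion: [wodedilbe] → [wodedlbe]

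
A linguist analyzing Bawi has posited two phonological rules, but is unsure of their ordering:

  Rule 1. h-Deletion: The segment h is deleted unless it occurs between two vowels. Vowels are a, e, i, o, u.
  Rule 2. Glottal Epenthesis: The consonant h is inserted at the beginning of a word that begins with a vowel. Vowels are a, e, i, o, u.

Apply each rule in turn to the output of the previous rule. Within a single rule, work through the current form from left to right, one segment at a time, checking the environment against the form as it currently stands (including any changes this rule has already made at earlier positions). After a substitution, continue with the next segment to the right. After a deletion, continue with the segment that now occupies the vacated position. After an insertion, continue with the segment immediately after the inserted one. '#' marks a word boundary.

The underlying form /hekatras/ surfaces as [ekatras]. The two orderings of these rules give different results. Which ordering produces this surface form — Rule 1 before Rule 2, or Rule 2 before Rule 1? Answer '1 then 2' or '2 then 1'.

2 then 1

Order 1 then 2:
  1 h-Deletion: [hekatras] → [ekatras]
  2 Glottal Epenthesis: [ekatras] → [hekatras]
  result: [hekatras]
Order 2 then 1:
  2 Glottal Epenthesis: no change — [hekatras]
  1 h-Deletion: [hekatras] → [ekatras]
  result: [ekatras]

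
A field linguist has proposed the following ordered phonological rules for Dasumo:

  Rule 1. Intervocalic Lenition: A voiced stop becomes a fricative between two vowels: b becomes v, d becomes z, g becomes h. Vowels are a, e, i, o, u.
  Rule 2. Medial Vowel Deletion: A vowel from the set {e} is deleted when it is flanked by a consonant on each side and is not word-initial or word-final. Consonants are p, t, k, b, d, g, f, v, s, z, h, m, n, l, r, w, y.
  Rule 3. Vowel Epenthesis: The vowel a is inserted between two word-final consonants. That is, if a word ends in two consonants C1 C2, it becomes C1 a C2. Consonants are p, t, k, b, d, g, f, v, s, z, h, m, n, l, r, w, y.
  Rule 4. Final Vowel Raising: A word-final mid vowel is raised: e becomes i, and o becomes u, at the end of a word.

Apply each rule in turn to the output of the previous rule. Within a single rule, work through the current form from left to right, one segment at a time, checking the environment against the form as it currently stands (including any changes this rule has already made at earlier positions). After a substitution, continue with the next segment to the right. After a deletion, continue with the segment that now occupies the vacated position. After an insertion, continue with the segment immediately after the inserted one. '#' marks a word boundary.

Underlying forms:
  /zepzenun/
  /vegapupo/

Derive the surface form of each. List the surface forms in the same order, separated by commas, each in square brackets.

/zepzenun/:
  Rule 1 Intervocalic Lenition: no change — [zepzenun]
  Rule 2 Medial Vowel Deletion: [zepzenun] → [zpznun]
  Rule 3 Vowel Epenthesis: no change — [zpznun]
  Rule 4 Final Vowel Raising: no change — [zpznun]
/vegapupo/:
  Rule 1 Intervocalic Lenition: [vegapupo] → [vehapupo]
  Rule 2 Medial Vowel Deletion: [vehapupo] → [vhapupo]
  Rule 3 Vowel Epenthesis: no change — [vhapupo]
  Rule 4 Final Vowel Raising: [vhapupo] → [vhapupu]

[zpznun], [vhapupu]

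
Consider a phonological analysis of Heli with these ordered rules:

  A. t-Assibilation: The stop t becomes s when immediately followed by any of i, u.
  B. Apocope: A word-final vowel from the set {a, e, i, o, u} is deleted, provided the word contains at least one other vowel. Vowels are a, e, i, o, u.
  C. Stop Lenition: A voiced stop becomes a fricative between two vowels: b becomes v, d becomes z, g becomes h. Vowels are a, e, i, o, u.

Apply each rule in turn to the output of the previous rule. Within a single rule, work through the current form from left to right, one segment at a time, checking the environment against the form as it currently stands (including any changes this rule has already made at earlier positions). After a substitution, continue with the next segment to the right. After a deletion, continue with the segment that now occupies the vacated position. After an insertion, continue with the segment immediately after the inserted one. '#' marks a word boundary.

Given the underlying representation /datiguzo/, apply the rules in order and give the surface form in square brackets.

[dasihuz]

A t-Assibilation: [datiguzo] → [dasiguzo]
B Apocope: [dasiguzo] → [dasiguz]
C Stop Lenition: [dasiguz] → [dasihuz]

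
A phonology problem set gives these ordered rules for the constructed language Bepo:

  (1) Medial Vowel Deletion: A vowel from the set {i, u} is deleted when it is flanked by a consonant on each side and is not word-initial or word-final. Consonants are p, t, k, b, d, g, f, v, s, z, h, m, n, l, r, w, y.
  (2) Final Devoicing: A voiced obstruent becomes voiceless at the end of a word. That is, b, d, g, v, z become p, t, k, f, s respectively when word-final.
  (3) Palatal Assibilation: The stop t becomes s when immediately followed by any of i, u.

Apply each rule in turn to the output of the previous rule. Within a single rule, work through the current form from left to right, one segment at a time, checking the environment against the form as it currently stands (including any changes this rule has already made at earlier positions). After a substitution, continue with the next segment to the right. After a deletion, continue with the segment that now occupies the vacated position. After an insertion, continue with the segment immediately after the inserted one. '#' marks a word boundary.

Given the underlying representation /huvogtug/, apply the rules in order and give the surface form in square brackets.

[hvogtk]

(1) Medial Vowel Deletion: [huvogtug] → [hvogtg]
(2) Final Devoicing: [hvogtg] → [hvogtk]
(3) Palatal Assibilation: no change — [hvogtk]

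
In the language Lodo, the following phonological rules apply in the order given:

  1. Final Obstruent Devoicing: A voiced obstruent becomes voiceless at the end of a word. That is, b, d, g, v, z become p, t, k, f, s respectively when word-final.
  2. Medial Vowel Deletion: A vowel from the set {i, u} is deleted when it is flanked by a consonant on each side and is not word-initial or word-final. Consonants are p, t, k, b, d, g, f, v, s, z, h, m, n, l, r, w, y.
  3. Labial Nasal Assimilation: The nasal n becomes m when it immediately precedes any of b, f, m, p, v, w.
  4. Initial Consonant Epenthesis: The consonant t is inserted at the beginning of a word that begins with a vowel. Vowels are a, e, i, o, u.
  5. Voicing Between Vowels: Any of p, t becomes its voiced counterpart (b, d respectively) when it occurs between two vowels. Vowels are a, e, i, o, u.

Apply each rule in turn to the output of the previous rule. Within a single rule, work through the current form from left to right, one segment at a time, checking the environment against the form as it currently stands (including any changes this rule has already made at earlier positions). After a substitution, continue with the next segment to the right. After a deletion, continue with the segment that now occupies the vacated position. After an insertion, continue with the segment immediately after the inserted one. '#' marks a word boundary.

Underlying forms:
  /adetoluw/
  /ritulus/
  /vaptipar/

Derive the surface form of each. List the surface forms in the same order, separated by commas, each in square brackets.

/adetoluw/:
  1 Final Obstruent Devoicing: no change — [adetoluw]
  2 Medial Vowel Deletion: [adetoluw] → [adetolw]
  3 Labial Nasal Assimilation: no change — [adetolw]
  4 Initial Consonant Epenthesis: [adetolw] → [tadetolw]
  5 Voicing Between Vowels: [tadetolw] → [tadedolw]
/ritulus/:
  1 Final Obstruent Devoicing: no change — [ritulus]
  2 Medial Vowel Deletion: [ritulus] → [rtls]
  3 Labial Nasal Assimilation: no change — [rtls]
  4 Initial Consonant Epenthesis: no change — [rtls]
  5 Voicing Between Vowels: no change — [rtls]
/vaptipar/:
  1 Final Obstruent Devoicing: no change — [vaptipar]
  2 Medial Vowel Deletion: [vaptipar] → [vaptpar]
  3 Labial Nasal Assimilation: no change — [vaptpar]
  4 Initial Consonant Epenthesis: no change — [vaptpar]
  5 Voicing Between Vowels: no change — [vaptpar]

[tadedolw], [rtls], [vaptpar]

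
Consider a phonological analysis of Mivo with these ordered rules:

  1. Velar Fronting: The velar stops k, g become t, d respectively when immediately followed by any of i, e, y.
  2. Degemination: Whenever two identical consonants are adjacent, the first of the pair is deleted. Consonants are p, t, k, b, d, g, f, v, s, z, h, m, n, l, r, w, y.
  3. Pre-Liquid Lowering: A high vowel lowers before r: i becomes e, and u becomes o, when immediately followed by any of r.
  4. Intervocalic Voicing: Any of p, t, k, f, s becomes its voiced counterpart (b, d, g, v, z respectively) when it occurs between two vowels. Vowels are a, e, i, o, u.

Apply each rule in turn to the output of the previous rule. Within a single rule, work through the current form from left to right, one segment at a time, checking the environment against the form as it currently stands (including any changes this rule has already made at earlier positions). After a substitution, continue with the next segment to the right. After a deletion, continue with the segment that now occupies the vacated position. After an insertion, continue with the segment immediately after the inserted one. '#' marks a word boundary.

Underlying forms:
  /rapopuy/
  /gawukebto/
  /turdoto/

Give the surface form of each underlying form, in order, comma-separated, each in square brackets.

/rapopuy/:
  1 Velar Fronting: no change — [rapopuy]
  2 Degemination: no change — [rapopuy]
  3 Pre-Liquid Lowering: no change — [rapopuy]
  4 Intervocalic Voicing: [rapopuy] → [rabobuy]
/gawukebto/:
  1 Velar Fronting: [gawukebto] → [gawutebto]
  2 Degemination: no change — [gawutebto]
  3 Pre-Liquid Lowering: no change — [gawutebto]
  4 Intervocalic Voicing: [gawutebto] → [gawudebto]
/turdoto/:
  1 Velar Fronting: no change — [turdoto]
  2 Degemination: no change — [turdoto]
  3 Pre-Liquid Lowering: [turdoto] → [tordoto]
  4 Intervocalic Voicing: [tordoto] → [tordodo]

[rabobuy], [gawudebto], [tordodo]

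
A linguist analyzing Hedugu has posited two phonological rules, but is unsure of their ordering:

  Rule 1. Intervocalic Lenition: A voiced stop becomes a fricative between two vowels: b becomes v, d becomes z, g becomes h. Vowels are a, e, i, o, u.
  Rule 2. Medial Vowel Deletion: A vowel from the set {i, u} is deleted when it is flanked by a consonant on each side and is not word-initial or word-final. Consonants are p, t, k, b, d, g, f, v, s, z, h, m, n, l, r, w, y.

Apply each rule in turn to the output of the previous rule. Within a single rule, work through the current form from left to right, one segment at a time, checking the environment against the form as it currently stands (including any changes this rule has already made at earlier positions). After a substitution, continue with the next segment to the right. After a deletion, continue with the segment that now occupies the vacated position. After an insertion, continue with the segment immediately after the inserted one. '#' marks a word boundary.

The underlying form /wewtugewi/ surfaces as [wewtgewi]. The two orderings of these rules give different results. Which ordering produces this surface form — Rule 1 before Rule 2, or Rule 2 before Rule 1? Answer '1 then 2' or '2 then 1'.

2 then 1

Order 1 then 2:
  1 Intervocalic Lenition: [wewtugewi] → [wewtuhewi]
  2 Medial Vowel Deletion: [wewtuhewi] → [wewthewi]
  result: [wewthewi]
Order 2 then 1:
  2 Medial Vowel Deletion: [wewtugewi] → [wewtgewi]
  1 Intervocalic Lenition: no change — [wewtgewi]
  result: [wewtgewi]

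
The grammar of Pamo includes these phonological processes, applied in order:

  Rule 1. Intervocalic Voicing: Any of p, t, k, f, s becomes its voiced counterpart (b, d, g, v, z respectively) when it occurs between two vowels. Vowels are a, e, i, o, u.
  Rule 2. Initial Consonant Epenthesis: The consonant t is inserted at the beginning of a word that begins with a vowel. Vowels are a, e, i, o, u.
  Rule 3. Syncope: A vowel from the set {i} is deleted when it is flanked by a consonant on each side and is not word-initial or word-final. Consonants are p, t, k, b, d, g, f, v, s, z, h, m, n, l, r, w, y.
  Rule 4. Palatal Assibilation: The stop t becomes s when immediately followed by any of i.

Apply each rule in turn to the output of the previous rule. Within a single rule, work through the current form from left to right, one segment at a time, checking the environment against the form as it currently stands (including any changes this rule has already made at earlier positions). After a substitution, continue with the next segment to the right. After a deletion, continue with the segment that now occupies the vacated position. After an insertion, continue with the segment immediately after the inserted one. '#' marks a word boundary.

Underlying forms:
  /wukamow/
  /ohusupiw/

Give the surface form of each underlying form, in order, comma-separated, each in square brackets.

/wukamow/:
  Rule 1 Intervocalic Voicing: [wukamow] → [wugamow]
  Rule 2 Initial Consonant Epenthesis: no change — [wugamow]
  Rule 3 Syncope: no change — [wugamow]
  Rule 4 Palatal Assibilation: no change — [wugamow]
/ohusupiw/:
  Rule 1 Intervocalic Voicing: [ohusupiw] → [ohuzubiw]
  Rule 2 Initial Consonant Epenthesis: [ohuzubiw] → [tohuzubiw]
  Rule 3 Syncope: [tohuzubiw] → [tohuzubw]
  Rule 4 Palatal Assibilation: no change — [tohuzubw]

[wugamow], [tohuzubw]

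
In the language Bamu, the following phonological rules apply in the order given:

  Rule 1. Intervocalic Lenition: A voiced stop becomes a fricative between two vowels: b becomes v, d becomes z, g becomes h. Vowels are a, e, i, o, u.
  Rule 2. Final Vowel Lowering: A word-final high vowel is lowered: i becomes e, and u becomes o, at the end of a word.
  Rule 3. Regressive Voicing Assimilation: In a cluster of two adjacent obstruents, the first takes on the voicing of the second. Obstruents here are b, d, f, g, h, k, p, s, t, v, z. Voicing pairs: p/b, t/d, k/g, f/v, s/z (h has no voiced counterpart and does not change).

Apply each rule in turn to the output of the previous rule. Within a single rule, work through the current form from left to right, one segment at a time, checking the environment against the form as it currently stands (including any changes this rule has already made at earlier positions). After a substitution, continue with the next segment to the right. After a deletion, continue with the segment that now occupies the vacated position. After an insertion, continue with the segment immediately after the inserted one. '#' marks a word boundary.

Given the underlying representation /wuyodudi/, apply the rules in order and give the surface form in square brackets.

[wuyozuze]

Rule 1 Intervocalic Lenition: [wuyodudi] → [wuyozuzi]
Rule 2 Final Vowel Lowering: [wuyozuzi] → [wuyozuze]
Rule 3 Regressive Voicing Assimilation: no change — [wuyozuze]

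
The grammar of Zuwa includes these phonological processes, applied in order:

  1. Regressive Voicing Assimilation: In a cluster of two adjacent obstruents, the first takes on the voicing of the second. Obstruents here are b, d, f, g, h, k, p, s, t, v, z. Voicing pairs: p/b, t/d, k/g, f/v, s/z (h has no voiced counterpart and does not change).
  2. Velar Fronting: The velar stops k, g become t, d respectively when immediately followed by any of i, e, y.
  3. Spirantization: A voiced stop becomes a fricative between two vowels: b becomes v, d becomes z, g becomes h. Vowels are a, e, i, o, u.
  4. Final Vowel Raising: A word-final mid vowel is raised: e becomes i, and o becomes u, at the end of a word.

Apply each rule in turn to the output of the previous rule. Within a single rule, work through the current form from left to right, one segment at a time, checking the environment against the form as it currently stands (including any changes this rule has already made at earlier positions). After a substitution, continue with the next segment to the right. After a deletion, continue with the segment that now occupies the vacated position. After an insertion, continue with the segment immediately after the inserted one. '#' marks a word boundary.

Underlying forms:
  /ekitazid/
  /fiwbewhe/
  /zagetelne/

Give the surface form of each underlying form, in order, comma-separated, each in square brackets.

/ekitazid/:
  1 Regressive Voicing Assimilation: no change — [ekitazid]
  2 Velar Fronting: [ekitazid] → [etitazid]
  3 Spirantization: no change — [etitazid]
  4 Final Vowel Raising: no change — [etitazid]
/fiwbewhe/:
  1 Regressive Voicing Assimilation: no change — [fiwbewhe]
  2 Velar Fronting: no change — [fiwbewhe]
  3 Spirantization: no change — [fiwbewhe]
  4 Final Vowel Raising: [fiwbewhe] → [fiwbewhi]
/zagetelne/:
  1 Regressive Voicing Assimilation: no change — [zagetelne]
  2 Velar Fronting: [zagetelne] → [zadetelne]
  3 Spirantization: [zadetelne] → [zazetelne]
  4 Final Vowel Raising: [zazetelne] → [zazetelni]

[etitazid], [fiwbewhi], [zazetelni]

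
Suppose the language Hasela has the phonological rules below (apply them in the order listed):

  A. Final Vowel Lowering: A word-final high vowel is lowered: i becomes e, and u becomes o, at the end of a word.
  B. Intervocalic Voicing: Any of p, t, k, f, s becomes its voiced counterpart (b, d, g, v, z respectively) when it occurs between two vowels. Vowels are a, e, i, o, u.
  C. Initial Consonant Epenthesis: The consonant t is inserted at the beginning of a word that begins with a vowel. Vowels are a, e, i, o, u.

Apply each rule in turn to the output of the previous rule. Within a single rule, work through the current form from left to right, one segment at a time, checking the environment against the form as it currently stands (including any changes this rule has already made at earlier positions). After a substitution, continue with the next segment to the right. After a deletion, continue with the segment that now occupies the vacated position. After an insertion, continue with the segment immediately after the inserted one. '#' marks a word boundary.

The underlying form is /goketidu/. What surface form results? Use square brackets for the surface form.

A Final Vowel Lowering: [goketidu] → [goketido]
B Intervocalic Voicing: [goketido] → [gogedido]
C Initial Consonant Epenthesis: no change — [gogedido]

[gogedido]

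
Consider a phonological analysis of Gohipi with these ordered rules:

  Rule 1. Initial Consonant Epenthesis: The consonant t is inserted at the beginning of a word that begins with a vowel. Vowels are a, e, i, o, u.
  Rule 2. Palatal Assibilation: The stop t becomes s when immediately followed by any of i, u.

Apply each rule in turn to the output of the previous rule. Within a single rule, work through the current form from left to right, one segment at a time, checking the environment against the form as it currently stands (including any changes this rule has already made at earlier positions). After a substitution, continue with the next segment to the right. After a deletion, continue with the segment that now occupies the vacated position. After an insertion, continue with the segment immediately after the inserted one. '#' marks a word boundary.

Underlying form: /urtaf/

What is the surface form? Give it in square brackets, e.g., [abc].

Rule 1 Initial Consonant Epenthesis: [urtaf] → [turtaf]
Rule 2 Palatal Assibilation: [turtaf] → [surtaf]

[surtaf]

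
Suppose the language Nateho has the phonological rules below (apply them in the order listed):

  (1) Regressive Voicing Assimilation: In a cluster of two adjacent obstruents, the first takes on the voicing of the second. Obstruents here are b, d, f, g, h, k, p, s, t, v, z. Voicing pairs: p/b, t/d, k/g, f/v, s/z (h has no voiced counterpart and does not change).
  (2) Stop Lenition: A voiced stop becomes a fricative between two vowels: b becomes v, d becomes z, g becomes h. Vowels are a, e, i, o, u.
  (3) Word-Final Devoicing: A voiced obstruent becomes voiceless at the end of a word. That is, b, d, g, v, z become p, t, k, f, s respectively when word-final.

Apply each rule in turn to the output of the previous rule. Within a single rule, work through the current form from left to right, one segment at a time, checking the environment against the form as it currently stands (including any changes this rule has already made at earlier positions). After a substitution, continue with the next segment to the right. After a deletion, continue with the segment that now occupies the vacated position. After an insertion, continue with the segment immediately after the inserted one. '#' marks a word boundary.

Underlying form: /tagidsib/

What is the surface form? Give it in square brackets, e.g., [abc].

[tahitsip]

(1) Regressive Voicing Assimilation: [tagidsib] → [tagitsib]
(2) Stop Lenition: [tagitsib] → [tahitsib]
(3) Word-Final Devoicing: [tahitsib] → [tahitsip]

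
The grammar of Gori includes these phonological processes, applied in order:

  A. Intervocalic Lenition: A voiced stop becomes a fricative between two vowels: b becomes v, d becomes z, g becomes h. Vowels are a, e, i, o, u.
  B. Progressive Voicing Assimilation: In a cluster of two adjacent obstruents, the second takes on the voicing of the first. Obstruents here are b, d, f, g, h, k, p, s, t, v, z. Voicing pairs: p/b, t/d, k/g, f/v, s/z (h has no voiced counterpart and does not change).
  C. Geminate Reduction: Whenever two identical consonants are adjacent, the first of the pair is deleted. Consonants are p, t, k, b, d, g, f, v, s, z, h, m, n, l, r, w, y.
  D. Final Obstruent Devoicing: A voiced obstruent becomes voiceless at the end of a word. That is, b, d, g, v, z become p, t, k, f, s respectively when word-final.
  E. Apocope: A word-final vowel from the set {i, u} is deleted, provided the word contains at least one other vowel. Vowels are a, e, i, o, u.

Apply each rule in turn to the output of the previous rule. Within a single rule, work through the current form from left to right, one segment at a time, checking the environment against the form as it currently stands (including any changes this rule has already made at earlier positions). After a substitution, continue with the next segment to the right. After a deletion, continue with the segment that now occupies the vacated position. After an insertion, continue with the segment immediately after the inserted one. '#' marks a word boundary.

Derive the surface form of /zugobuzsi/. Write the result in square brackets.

[zuhovuz]

A Intervocalic Lenition: [zugobuzsi] → [zuhovuzsi]
B Progressive Voicing Assimilation: [zuhovuzsi] → [zuhovuzzi]
C Geminate Reduction: [zuhovuzzi] → [zuhovuzi]
D Final Obstruent Devoicing: no change — [zuhovuzi]
E Apocope: [zuhovuzi] → [zuhovuz]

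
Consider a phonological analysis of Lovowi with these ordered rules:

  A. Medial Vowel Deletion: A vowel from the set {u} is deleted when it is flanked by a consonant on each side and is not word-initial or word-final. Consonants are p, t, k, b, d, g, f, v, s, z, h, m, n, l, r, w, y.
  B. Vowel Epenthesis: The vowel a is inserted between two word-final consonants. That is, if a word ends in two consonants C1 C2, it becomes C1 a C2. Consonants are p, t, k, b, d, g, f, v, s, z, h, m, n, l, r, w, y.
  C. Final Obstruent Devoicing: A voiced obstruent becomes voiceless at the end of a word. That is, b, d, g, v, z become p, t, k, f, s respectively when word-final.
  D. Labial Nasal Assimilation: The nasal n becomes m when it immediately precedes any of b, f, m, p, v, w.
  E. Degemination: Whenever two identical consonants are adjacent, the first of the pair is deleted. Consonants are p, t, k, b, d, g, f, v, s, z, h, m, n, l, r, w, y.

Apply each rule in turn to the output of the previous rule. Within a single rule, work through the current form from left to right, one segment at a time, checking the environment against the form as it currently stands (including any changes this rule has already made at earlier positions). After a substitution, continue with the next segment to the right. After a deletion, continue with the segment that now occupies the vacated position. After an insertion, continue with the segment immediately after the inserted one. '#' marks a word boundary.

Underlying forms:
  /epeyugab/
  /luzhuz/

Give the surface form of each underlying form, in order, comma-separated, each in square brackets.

[epeygap], [lzhas]

/epeyugab/:
  A Medial Vowel Deletion: [epeyugab] → [epeygab]
  B Vowel Epenthesis: no change — [epeygab]
  C Final Obstruent Devoicing: [epeygab] → [epeygap]
  D Labial Nasal Assimilation: no change — [epeygap]
  E Degemination: no change — [epeygap]
/luzhuz/:
  A Medial Vowel Deletion: [luzhuz] → [lzhz]
  B Vowel Epenthesis: [lzhz] → [lzhaz]
  C Final Obstruent Devoicing: [lzhaz] → [lzhas]
  D Labial Nasal Assimilation: no change — [lzhas]
  E Degemination: no change — [lzhas]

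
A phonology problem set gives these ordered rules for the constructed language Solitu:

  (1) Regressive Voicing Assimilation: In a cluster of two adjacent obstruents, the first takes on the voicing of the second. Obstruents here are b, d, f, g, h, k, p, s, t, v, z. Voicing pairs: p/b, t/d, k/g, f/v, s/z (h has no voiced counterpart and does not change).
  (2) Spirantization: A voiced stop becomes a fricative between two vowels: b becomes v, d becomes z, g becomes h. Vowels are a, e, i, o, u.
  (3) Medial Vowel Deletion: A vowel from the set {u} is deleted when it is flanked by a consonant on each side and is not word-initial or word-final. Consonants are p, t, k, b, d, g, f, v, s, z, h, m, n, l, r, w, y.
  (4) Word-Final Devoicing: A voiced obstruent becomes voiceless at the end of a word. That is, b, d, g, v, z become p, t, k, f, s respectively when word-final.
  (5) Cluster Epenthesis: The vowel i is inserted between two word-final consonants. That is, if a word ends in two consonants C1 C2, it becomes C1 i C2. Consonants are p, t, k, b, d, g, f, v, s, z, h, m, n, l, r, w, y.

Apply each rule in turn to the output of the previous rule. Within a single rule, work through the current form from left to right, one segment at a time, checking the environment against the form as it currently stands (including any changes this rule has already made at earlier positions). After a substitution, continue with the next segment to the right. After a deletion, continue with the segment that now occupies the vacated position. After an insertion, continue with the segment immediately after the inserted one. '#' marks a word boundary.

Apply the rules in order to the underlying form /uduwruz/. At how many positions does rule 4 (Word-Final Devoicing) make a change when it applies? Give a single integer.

1

(1) Regressive Voicing Assimilation: no change — [uduwruz]
(2) Spirantization: [uduwruz] → [uzuwruz]
(3) Medial Vowel Deletion: [uzuwruz] → [uzwrz]
(4) Word-Final Devoicing: [uzwrz] → [uzwrs]
(5) Cluster Epenthesis: [uzwrs] → [uzwris]
Rule 4 changed 1 position(s).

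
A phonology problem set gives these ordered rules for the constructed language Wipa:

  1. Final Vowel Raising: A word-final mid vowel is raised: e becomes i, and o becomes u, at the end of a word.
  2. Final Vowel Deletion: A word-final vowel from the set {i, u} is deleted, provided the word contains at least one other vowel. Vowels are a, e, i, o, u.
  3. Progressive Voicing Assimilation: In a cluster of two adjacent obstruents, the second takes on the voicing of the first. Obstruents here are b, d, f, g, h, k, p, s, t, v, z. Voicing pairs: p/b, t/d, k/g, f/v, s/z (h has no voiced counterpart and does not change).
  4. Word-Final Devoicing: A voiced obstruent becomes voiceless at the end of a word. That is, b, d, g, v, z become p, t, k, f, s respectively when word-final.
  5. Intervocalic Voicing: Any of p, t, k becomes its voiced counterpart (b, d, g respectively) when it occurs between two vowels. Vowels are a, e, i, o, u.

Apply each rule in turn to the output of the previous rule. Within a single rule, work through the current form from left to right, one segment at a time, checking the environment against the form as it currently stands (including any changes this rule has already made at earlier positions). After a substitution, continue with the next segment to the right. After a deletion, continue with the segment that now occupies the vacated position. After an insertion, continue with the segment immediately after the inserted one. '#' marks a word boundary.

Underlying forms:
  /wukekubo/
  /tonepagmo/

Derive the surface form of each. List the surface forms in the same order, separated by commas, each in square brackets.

[wugegup], [tonebagm]

/wukekubo/:
  1 Final Vowel Raising: [wukekubo] → [wukekubu]
  2 Final Vowel Deletion: [wukekubu] → [wukekub]
  3 Progressive Voicing Assimilation: no change — [wukekub]
  4 Word-Final Devoicing: [wukekub] → [wukekup]
  5 Intervocalic Voicing: [wukekup] → [wugegup]
/tonepagmo/:
  1 Final Vowel Raising: [tonepagmo] → [tonepagmu]
  2 Final Vowel Deletion: [tonepagmu] → [tonepagm]
  3 Progressive Voicing Assimilation: no change — [tonepagm]
  4 Word-Final Devoicing: no change — [tonepagm]
  5 Intervocalic Voicing: [tonepagm] → [tonebagm]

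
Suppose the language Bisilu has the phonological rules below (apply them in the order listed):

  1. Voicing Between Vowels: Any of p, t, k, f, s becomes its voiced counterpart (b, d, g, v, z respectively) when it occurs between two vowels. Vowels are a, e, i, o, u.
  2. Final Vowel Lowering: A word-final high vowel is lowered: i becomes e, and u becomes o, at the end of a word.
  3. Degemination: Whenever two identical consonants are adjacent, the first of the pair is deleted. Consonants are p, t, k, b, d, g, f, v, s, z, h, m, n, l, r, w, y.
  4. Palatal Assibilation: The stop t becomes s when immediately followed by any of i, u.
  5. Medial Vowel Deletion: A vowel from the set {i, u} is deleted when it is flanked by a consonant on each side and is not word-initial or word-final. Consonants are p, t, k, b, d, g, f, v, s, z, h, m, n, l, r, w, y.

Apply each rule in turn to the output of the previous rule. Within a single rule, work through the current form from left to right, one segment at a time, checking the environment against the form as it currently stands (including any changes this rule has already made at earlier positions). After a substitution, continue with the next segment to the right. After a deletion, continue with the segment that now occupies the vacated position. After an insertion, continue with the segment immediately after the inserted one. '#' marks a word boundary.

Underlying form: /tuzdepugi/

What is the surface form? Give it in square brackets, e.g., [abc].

1 Voicing Between Vowels: [tuzdepugi] → [tuzdebugi]
2 Final Vowel Lowering: [tuzdebugi] → [tuzdebuge]
3 Degemination: no change — [tuzdebuge]
4 Palatal Assibilation: [tuzdebuge] → [suzdebuge]
5 Medial Vowel Deletion: [suzdebuge] → [szdebge]

[szdebge]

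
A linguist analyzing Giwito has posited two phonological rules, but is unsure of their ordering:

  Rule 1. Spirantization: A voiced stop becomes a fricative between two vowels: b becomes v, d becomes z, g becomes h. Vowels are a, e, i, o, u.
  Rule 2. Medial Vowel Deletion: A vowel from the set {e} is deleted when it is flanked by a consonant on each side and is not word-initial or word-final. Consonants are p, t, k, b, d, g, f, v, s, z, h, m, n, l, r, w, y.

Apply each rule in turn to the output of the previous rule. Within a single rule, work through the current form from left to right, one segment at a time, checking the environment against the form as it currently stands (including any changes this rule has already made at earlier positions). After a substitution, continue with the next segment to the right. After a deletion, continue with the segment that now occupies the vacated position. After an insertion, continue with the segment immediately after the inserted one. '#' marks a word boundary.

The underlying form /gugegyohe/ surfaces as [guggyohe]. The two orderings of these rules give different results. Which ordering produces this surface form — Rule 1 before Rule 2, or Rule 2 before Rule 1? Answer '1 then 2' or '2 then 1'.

2 then 1

Order 1 then 2:
  1 Spirantization: [gugegyohe] → [guhegyohe]
  2 Medial Vowel Deletion: [guhegyohe] → [guhgyohe]
  result: [guhgyohe]
Order 2 then 1:
  2 Medial Vowel Deletion: [gugegyohe] → [guggyohe]
  1 Spirantization: no change — [guggyohe]
  result: [guggyohe]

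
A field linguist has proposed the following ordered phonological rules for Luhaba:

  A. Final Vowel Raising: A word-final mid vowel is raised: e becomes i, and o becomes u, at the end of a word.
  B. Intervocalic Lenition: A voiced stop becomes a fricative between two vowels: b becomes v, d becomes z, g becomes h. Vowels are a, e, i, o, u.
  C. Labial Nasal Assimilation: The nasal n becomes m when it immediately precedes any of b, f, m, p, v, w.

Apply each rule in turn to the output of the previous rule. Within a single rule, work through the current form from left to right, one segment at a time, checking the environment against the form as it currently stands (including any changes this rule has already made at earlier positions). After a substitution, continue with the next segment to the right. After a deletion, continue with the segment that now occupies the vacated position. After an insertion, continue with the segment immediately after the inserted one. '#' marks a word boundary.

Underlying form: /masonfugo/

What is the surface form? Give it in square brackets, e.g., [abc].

[masomfuhu]

A Final Vowel Raising: [masonfugo] → [masonfugu]
B Intervocalic Lenition: [masonfugu] → [masonfuhu]
C Labial Nasal Assimilation: [masonfuhu] → [masomfuhu]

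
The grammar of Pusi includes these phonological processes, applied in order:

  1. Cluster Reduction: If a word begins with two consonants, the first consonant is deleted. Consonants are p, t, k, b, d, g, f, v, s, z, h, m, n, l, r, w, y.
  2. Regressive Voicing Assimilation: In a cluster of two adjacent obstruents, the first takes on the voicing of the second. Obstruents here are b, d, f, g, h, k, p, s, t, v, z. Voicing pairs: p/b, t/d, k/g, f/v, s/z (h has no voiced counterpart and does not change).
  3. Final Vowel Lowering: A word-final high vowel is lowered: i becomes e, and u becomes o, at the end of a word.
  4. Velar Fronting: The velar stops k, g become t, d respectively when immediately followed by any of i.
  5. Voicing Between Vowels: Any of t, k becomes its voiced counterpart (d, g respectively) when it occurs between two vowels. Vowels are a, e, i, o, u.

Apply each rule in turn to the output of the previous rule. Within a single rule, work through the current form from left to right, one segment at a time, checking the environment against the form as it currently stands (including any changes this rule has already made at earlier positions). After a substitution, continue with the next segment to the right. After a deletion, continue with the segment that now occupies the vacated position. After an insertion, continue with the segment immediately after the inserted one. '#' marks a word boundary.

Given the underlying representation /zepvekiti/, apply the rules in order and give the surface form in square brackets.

[zebvedide]

1 Cluster Reduction: no change — [zepvekiti]
2 Regressive Voicing Assimilation: [zepvekiti] → [zebvekiti]
3 Final Vowel Lowering: [zebvekiti] → [zebvekite]
4 Velar Fronting: [zebvekite] → [zebvetite]
5 Voicing Between Vowels: [zebvetite] → [zebvedide]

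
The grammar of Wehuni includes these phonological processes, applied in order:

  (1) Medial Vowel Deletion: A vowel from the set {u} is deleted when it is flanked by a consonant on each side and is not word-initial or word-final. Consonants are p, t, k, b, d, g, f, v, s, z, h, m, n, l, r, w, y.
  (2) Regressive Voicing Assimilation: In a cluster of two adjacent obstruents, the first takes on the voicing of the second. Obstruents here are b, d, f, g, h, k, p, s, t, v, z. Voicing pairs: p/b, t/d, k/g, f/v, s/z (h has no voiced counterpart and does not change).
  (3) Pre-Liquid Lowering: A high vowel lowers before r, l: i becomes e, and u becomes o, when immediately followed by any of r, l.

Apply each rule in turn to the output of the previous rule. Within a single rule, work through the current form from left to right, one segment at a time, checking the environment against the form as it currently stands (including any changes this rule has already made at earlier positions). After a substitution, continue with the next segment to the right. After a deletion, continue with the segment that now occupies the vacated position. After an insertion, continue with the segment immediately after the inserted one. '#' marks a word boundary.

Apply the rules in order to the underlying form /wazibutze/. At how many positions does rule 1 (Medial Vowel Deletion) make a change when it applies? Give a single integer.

(1) Medial Vowel Deletion: [wazibutze] → [wazibtze]
(2) Regressive Voicing Assimilation: [wazibtze] → [wazipdze]
(3) Pre-Liquid Lowering: no change — [wazipdze]
Rule 1 changed 1 position(s).

1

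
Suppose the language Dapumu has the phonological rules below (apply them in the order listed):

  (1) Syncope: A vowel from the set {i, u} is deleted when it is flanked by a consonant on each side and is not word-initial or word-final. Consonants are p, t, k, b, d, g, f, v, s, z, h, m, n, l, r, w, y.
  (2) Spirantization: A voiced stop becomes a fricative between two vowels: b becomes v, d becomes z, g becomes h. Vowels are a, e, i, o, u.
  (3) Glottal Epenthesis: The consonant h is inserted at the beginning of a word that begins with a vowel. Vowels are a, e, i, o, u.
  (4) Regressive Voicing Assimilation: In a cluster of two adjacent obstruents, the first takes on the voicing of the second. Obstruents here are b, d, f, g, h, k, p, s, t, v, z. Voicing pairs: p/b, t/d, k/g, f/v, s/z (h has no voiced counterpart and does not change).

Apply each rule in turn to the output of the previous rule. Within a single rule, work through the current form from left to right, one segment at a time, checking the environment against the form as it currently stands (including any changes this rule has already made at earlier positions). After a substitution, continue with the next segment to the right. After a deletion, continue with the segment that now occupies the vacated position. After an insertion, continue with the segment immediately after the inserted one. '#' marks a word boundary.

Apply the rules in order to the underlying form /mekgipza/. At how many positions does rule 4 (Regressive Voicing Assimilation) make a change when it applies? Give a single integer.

(1) Syncope: [mekgipza] → [mekgpza]
(2) Spirantization: no change — [mekgpza]
(3) Glottal Epenthesis: no change — [mekgpza]
(4) Regressive Voicing Assimilation: [mekgpza] → [megkbza]
Rule 4 changed 3 position(s).

3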